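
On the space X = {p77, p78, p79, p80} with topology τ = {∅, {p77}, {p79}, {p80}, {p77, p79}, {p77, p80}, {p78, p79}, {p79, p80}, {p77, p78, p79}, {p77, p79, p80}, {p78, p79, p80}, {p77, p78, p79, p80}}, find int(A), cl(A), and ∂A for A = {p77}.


int(A) = {p77}, cl(A) = {p77}, ∂A = ∅.

Closed sets in (X, τ) are complements of opens:
  closed(X, τ) = {∅, {p77}, {p78}, {p80}, {p77, p78}, {p77, p80}, {p78, p79}, {p78, p80}, {p77, p78, p79}, {p77, p78, p80}, {p78, p79, p80}, {p77, p78, p79, p80}}.
int(A) = ⋃ {U ∈ τ : U ⊆ A}. Opens contained in A: ∅, {p77}.
Taking the union of these: int(A) = {p77}.
cl(A) = ⋂ {C closed : A ⊆ C}. Closed sets containing A: {p77}, {p77, p78}, {p77, p80}, {p77, p78, p79}, {p77, p78, p80}, {p77, p78, p79, p80}.
Intersecting these: cl(A) = {p77}.
∂A = cl(A) ∖ int(A) = {p77} ∖ {p77} = ∅.


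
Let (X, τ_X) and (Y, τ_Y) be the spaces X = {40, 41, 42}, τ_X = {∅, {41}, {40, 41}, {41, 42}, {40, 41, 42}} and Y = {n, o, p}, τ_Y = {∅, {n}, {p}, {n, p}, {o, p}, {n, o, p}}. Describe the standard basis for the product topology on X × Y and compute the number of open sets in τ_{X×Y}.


Basis B = {∅ × ∅, {41} × {n}, {41} × {p}, {40, 41} × {n}, {40, 41} × {p}, {41} × {n, p}, {41, 42} × {n}, {41} × {o, p}, {41, 42} × {p}, {40, 41, 42} × {n}, {40, 41, 42} × {p}, {41} × {n, o, p}, {40, 41} × {n, p}, {40, 41} × {o, p}, {41, 42} × {n, p}, {41, 42} × {o, p}, {40, 41} × {n, o, p}, {40, 41, 42} × {n, p}, {40, 41, 42} × {o, p}, {41, 42} × {n, o, p}, {40, 41, 42} × {n, o, p}}; |τ_{X×Y}| = 70.

Enumerate products U × V with U ∈ τ_X, V ∈ τ_Y (deduplicated):
  ∅ × ∅ = {} (∅)
  {41} × {n} = {(41,n)}
  {41} × {p} = {(41,p)}
  {40, 41} × {n} = {(40,n), (41,n)}
  {40, 41} × {p} = {(40,p), (41,p)}
  {41} × {n, p} = {(41,n), (41,p)}
  {41, 42} × {n} = {(41,n), (42,n)}
  {41} × {o, p} = {(41,o), (41,p)}
  {41, 42} × {p} = {(41,p), (42,p)}
  {40, 41, 42} × {n} = {(40,n), (41,n), (42,n)}
  {40, 41, 42} × {p} = {(40,p), (41,p), (42,p)}
  {41} × {n, o, p} = {(41,n), (41,o), (41,p)}
  {40, 41} × {n, p} = {(40,n), (40,p), (41,n), (41,p)}
  {40, 41} × {o, p} = {(40,o), (40,p), (41,o), (41,p)}
  {41, 42} × {n, p} = {(41,n), (41,p), (42,n), (42,p)}
  {41, 42} × {o, p} = {(41,o), (41,p), (42,o), (42,p)}
  {40, 41} × {n, o, p} = {(40,n), (40,o), (40,p), (41,n), (41,o), (41,p)}
  {40, 41, 42} × {n, p} = {(40,n), (40,p), (41,n), (41,p), (42,n), (42,p)}
  {40, 41, 42} × {o, p} = {(40,o), (40,p), (41,o), (41,p), (42,o), (42,p)}
  {41, 42} × {n, o, p} = {(41,n), (41,o), (41,p), (42,n), (42,o), (42,p)}
  {40, 41, 42} × {n, o, p} = {(40,n), (40,o), (40,p), (41,n), (41,o), (41,p), (42,n), (42,o), (42,p)}
These 21 distinct sets form the basis B.
Close under arbitrary unions to get τ_{X×Y}; counting gives |τ_{X×Y}| = 70.


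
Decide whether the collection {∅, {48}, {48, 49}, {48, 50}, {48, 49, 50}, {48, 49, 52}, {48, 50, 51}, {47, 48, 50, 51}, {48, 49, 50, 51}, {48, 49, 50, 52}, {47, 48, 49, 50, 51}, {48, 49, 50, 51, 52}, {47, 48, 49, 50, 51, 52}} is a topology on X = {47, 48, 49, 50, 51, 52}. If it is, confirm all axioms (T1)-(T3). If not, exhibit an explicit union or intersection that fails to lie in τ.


τ IS a topology on X.

Axiom (T1): ∅ ∈ τ? Yes; X ∈ τ? Yes.
Axiom (T2/T3): check pairwise unions and intersections of members of τ.
All pairwise intersections and unions checked — each lies in τ. Therefore τ satisfies (T1), (T2), (T3): it IS a topology on X.


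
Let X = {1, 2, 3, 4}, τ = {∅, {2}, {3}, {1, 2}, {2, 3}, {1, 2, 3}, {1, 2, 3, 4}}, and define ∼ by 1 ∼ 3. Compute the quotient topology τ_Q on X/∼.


X/∼ = {[1=3], [2], [4]}; |τ_Q| = 4.

Equivalence classes: [1=3], [2], [4].
Quotient map π: X → X/∼ sends 1 ↦ [1=3], 2 ↦ [2], 3 ↦ [1=3], 4 ↦ [4].
For each subset V ⊆ X/∼, compute π^{-1}(V) ⊆ X and check whether π^{-1}(V) ∈ τ. V is open in τ_Q iff π^{-1}(V) ∈ τ.
  V = {}: π^{-1}(V) = ∅ ∈ τ ✓.
  V = {[1=3]}: π^{-1}(V) = {1, 3} ∉ τ ✗.
  V = {[2]}: π^{-1}(V) = {2} ∈ τ ✓.
  V = {[1=3], [2]}: π^{-1}(V) = {1, 2, 3} ∈ τ ✓.
  V = {[4]}: π^{-1}(V) = {4} ∉ τ ✗.
  V = {[1=3], [4]}: π^{-1}(V) = {1, 3, 4} ∉ τ ✗.
  V = {[2], [4]}: π^{-1}(V) = {2, 4} ∉ τ ✗.
  V = {[1=3], [2], [4]}: π^{-1}(V) = {1, 2, 3, 4} ∈ τ ✓.
Open sets in the quotient: τ_Q = {{}, {[2]}, {[1=3], [2]}, {[1=3], [2], [4]}} (4 elements).


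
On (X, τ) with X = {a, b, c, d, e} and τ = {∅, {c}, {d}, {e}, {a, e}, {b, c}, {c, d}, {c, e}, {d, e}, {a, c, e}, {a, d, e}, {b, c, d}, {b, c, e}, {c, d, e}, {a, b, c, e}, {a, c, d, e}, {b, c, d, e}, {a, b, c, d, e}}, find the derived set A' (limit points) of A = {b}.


A' = ∅

For each x ∈ X, list the open sets U ∈ τ with x ∈ U, then check whether U ∩ (A ∖ {x}) ≠ ∅ for every such U.
  x = a: open {a, e} ∋ x has {a, e} ∩ (A ∖ {a}) = ∅, so x is NOT a limit point.
  x = b: open {b, c} ∋ x has {b, c} ∩ (A ∖ {b}) = ∅, so x is NOT a limit point.
  x = c: open {c} ∋ x has {c} ∩ (A ∖ {c}) = ∅, so x is NOT a limit point.
  x = d: open {d} ∋ x has {d} ∩ (A ∖ {d}) = ∅, so x is NOT a limit point.
  x = e: open {e} ∋ x has {e} ∩ (A ∖ {e}) = ∅, so x is NOT a limit point.
Collecting: A' = ∅.


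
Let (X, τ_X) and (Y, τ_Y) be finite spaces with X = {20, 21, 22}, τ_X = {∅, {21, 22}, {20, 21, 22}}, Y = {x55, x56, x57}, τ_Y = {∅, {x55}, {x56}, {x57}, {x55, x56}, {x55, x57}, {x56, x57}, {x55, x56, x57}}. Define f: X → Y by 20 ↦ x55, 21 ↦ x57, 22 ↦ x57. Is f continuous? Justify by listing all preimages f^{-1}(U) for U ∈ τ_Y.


f is NOT continuous.

Compute f^{-1}(U) for each U ∈ τ_Y:
  U = ∅: f^{-1}(U) = ∅ ∈ τ_X ✓.
  U = {x55}: f^{-1}(U) = {20} ∉ τ_X ✗.
  U = {x56}: f^{-1}(U) = ∅ ∈ τ_X ✓.
  U = {x57}: f^{-1}(U) = {21, 22} ∈ τ_X ✓.
  U = {x55, x56}: f^{-1}(U) = {20} ∉ τ_X ✗.
  U = {x55, x57}: f^{-1}(U) = {20, 21, 22} ∈ τ_X ✓.
  U = {x56, x57}: f^{-1}(U) = {21, 22} ∈ τ_X ✓.
  U = {x55, x56, x57}: f^{-1}(U) = {20, 21, 22} ∈ τ_X ✓.
Found U = {x55} with f^{-1}(U) = {20} not in τ_X. Therefore f is NOT continuous.


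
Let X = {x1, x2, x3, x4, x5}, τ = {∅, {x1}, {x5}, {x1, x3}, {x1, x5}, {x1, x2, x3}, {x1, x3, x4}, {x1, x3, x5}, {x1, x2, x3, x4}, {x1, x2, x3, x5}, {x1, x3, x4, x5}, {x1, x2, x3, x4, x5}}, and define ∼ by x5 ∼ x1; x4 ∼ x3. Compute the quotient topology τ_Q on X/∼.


X/∼ = {[x1=x5], [x2], [x3=x4]}; |τ_Q| = 4.

Equivalence classes: [x1=x5], [x2], [x3=x4].
Quotient map π: X → X/∼ sends x1 ↦ [x1=x5], x2 ↦ [x2], x3 ↦ [x3=x4], x4 ↦ [x3=x4], x5 ↦ [x1=x5].
For each subset V ⊆ X/∼, compute π^{-1}(V) ⊆ X and check whether π^{-1}(V) ∈ τ. V is open in τ_Q iff π^{-1}(V) ∈ τ.
  V = {}: π^{-1}(V) = ∅ ∈ τ ✓.
  V = {[x1=x5]}: π^{-1}(V) = {x1, x5} ∈ τ ✓.
  V = {[x2]}: π^{-1}(V) = {x2} ∉ τ ✗.
  V = {[x1=x5], [x2]}: π^{-1}(V) = {x1, x2, x5} ∉ τ ✗.
  V = {[x3=x4]}: π^{-1}(V) = {x3, x4} ∉ τ ✗.
  V = {[x1=x5], [x3=x4]}: π^{-1}(V) = {x1, x3, x4, x5} ∈ τ ✓.
  V = {[x2], [x3=x4]}: π^{-1}(V) = {x2, x3, x4} ∉ τ ✗.
  V = {[x1=x5], [x2], [x3=x4]}: π^{-1}(V) = {x1, x2, x3, x4, x5} ∈ τ ✓.
Open sets in the quotient: τ_Q = {{}, {[x1=x5]}, {[x1=x5], [x3=x4]}, {[x1=x5], [x2], [x3=x4]}} (4 elements).


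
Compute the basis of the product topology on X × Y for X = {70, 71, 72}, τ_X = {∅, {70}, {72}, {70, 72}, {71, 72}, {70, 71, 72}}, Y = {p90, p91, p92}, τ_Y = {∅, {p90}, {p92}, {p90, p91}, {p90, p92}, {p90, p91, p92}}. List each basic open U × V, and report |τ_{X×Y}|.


Basis B = {∅ × ∅, {70} × {p90}, {70} × {p92}, {72} × {p90}, {72} × {p92}, {70} × {p90, p91}, {70} × {p90, p92}, {70, 72} × {p90}, {70, 72} × {p92}, {71, 72} × {p90}, {71, 72} × {p92}, {72} × {p90, p91}, {72} × {p90, p92}, {70} × {p90, p91, p92}, {70, 71, 72} × {p90}, {70, 71, 72} × {p92}, {72} × {p90, p91, p92}, {70, 72} × {p90, p91}, {70, 72} × {p90, p92}, {71, 72} × {p90, p91}, {71, 72} × {p90, p92}, {70, 72} × {p90, p91, p92}, {70, 71, 72} × {p90, p91}, {70, 71, 72} × {p90, p92}, {71, 72} × {p90, p91, p92}, {70, 71, 72} × {p90, p91, p92}}; |τ_{X×Y}| = 108.

Enumerate products U × V with U ∈ τ_X, V ∈ τ_Y (deduplicated):
  ∅ × ∅ = {} (∅)
  {70} × {p90} = {(70,p90)}
  {70} × {p92} = {(70,p92)}
  {72} × {p90} = {(72,p90)}
  {72} × {p92} = {(72,p92)}
  {70} × {p90, p91} = {(70,p90), (70,p91)}
  {70} × {p90, p92} = {(70,p90), (70,p92)}
  {70, 72} × {p90} = {(70,p90), (72,p90)}
  {70, 72} × {p92} = {(70,p92), (72,p92)}
  {71, 72} × {p90} = {(71,p90), (72,p90)}
  {71, 72} × {p92} = {(71,p92), (72,p92)}
  {72} × {p90, p91} = {(72,p90), (72,p91)}
  {72} × {p90, p92} = {(72,p90), (72,p92)}
  {70} × {p90, p91, p92} = {(70,p90), (70,p91), (70,p92)}
  {70, 71, 72} × {p90} = {(70,p90), (71,p90), (72,p90)}
  {70, 71, 72} × {p92} = {(70,p92), (71,p92), (72,p92)}
  {72} × {p90, p91, p92} = {(72,p90), (72,p91), (72,p92)}
  {70, 72} × {p90, p91} = {(70,p90), (70,p91), (72,p90), (72,p91)}
  {70, 72} × {p90, p92} = {(70,p90), (70,p92), (72,p90), (72,p92)}
  {71, 72} × {p90, p91} = {(71,p90), (71,p91), (72,p90), (72,p91)}
  {71, 72} × {p90, p92} = {(71,p90), (71,p92), (72,p90), (72,p92)}
  {70, 72} × {p90, p91, p92} = {(70,p90), (70,p91), (70,p92), (72,p90), (72,p91), (72,p92)}
  {70, 71, 72} × {p90, p91} = {(70,p90), (70,p91), (71,p90), (71,p91), (72,p90), (72,p91)}
  {70, 71, 72} × {p90, p92} = {(70,p90), (70,p92), (71,p90), (71,p92), (72,p90), (72,p92)}
  {71, 72} × {p90, p91, p92} = {(71,p90), (71,p91), (71,p92), (72,p90), (72,p91), (72,p92)}
  {70, 71, 72} × {p90, p91, p92} = {(70,p90), (70,p91), (70,p92), (71,p90), (71,p91), (71,p92), (72,p90), (72,p91), (72,p92)}
These 26 distinct sets form the basis B.
Close under arbitrary unions to get τ_{X×Y}; counting gives |τ_{X×Y}| = 108.


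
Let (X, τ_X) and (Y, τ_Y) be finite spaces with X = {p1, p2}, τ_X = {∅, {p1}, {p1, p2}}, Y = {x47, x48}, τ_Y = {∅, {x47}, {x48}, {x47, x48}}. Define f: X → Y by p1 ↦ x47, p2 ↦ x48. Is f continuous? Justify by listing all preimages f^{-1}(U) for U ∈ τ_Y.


f is NOT continuous.

Compute f^{-1}(U) for each U ∈ τ_Y:
  U = ∅: f^{-1}(U) = ∅ ∈ τ_X ✓.
  U = {x47}: f^{-1}(U) = {p1} ∈ τ_X ✓.
  U = {x48}: f^{-1}(U) = {p2} ∉ τ_X ✗.
  U = {x47, x48}: f^{-1}(U) = {p1, p2} ∈ τ_X ✓.
Found U = {x48} with f^{-1}(U) = {p2} not in τ_X. Therefore f is NOT continuous.


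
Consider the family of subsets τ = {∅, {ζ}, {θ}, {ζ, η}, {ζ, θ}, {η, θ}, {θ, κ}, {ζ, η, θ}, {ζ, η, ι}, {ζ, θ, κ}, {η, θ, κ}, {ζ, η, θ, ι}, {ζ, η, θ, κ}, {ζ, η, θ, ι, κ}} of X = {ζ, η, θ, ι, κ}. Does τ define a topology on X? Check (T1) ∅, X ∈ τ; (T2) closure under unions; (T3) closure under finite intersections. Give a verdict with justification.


τ is NOT a topology on X.

Axiom (T1): ∅ ∈ τ? Yes; X ∈ τ? Yes.
Axiom (T2/T3): check pairwise unions and intersections of members of τ.
Counterexample for (T3): {ζ, η} ∩ {η, θ} = {η} ∉ τ. Therefore τ is NOT a topology.


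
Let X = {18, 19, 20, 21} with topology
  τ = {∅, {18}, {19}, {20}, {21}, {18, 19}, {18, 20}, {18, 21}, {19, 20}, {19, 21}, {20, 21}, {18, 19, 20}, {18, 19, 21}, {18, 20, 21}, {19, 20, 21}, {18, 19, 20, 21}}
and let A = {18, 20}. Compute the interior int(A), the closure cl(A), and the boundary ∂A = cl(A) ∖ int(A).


int(A) = {18, 20}, cl(A) = {18, 20}, ∂A = ∅.

Closed sets in (X, τ) are complements of opens:
  closed(X, τ) = {∅, {18}, {19}, {20}, {21}, {18, 19}, {18, 20}, {18, 21}, {19, 20}, {19, 21}, {20, 21}, {18, 19, 20}, {18, 19, 21}, {18, 20, 21}, {19, 20, 21}, {18, 19, 20, 21}}.
int(A) = ⋃ {U ∈ τ : U ⊆ A}. Opens contained in A: ∅, {18}, {20}, {18, 20}.
Taking the union of these: int(A) = {18, 20}.
cl(A) = ⋂ {C closed : A ⊆ C}. Closed sets containing A: {18, 20}, {18, 19, 20}, {18, 20, 21}, {18, 19, 20, 21}.
Intersecting these: cl(A) = {18, 20}.
∂A = cl(A) ∖ int(A) = {18, 20} ∖ {18, 20} = ∅.


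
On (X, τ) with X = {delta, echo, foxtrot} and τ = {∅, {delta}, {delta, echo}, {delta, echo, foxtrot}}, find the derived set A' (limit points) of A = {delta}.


A' = {echo, foxtrot}

For each x ∈ X, list the open sets U ∈ τ with x ∈ U, then check whether U ∩ (A ∖ {x}) ≠ ∅ for every such U.
  x = delta: open {delta} ∋ x has {delta} ∩ (A ∖ {delta}) = ∅, so x is NOT a limit point.
  x = echo: opens ∋ x are {delta, echo}, {delta, echo, foxtrot}; each meets A ∖ {echo}, so x IS a limit point.
  x = foxtrot: opens ∋ x are {delta, echo, foxtrot}; each meets A ∖ {foxtrot}, so x IS a limit point.
Collecting: A' = {echo, foxtrot}.


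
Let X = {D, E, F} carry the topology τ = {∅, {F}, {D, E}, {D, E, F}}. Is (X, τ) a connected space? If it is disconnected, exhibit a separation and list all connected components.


(X, τ) is disconnected; components = [{F}, {D, E}].

Find clopen sets (U ∈ τ with X ∖ U ∈ τ):
  U = ∅, X ∖ U = {D, E, F} — both open, so U is clopen.
  U = {F}, X ∖ U = {D, E} — both open, so U is clopen.
  U = {D, E}, X ∖ U = {F} — both open, so U is clopen.
  U = {D, E, F}, X ∖ U = ∅ — both open, so U is clopen.
Nontrivial clopen(s) exist: e.g. {F}. So (X, τ) is disconnected.
Compute connected components by grouping points that agree on all clopens:
  component: {F}
  component: {D, E}


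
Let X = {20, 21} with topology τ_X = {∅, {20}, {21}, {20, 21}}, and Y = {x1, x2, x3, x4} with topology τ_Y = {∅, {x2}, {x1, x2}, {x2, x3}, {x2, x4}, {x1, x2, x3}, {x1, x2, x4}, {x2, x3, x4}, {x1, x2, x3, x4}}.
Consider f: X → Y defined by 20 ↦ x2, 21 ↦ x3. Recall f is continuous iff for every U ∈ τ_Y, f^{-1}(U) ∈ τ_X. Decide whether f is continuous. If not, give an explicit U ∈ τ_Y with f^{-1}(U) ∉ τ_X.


f IS continuous.

Compute f^{-1}(U) for each U ∈ τ_Y:
  U = ∅: f^{-1}(U) = ∅ ∈ τ_X ✓.
  U = {x2}: f^{-1}(U) = {20} ∈ τ_X ✓.
  U = {x1, x2}: f^{-1}(U) = {20} ∈ τ_X ✓.
  U = {x2, x3}: f^{-1}(U) = {20, 21} ∈ τ_X ✓.
  U = {x2, x4}: f^{-1}(U) = {20} ∈ τ_X ✓.
  U = {x1, x2, x3}: f^{-1}(U) = {20, 21} ∈ τ_X ✓.
  U = {x1, x2, x4}: f^{-1}(U) = {20} ∈ τ_X ✓.
  U = {x2, x3, x4}: f^{-1}(U) = {20, 21} ∈ τ_X ✓.
  U = {x1, x2, x3, x4}: f^{-1}(U) = {20, 21} ∈ τ_X ✓.
Every preimage lies in τ_X, so f IS continuous.


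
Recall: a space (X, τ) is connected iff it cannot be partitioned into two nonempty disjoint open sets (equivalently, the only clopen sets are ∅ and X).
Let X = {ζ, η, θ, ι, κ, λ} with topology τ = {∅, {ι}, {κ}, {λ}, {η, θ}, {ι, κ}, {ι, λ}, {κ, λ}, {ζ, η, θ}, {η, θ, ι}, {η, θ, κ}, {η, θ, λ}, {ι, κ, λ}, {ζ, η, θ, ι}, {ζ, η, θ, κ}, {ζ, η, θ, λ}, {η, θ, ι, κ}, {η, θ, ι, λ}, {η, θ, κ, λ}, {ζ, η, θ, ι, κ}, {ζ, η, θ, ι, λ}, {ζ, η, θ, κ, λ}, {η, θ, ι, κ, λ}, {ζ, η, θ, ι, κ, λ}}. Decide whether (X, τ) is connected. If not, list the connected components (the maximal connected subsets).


(X, τ) is disconnected; components = [{ι}, {κ}, {λ}, {ζ, η, θ}].

Find clopen sets (U ∈ τ with X ∖ U ∈ τ):
  U = ∅, X ∖ U = {ζ, η, θ, ι, κ, λ} — both open, so U is clopen.
  U = {ι}, X ∖ U = {ζ, η, θ, κ, λ} — both open, so U is clopen.
  U = {κ}, X ∖ U = {ζ, η, θ, ι, λ} — both open, so U is clopen.
  U = {λ}, X ∖ U = {ζ, η, θ, ι, κ} — both open, so U is clopen.
  U = {ι, κ}, X ∖ U = {ζ, η, θ, λ} — both open, so U is clopen.
  U = {ι, λ}, X ∖ U = {ζ, η, θ, κ} — both open, so U is clopen.
  U = {κ, λ}, X ∖ U = {ζ, η, θ, ι} — both open, so U is clopen.
  U = {ζ, η, θ}, X ∖ U = {ι, κ, λ} — both open, so U is clopen.
  U = {ι, κ, λ}, X ∖ U = {ζ, η, θ} — both open, so U is clopen.
  U = {ζ, η, θ, ι}, X ∖ U = {κ, λ} — both open, so U is clopen.
  U = {ζ, η, θ, κ}, X ∖ U = {ι, λ} — both open, so U is clopen.
  U = {ζ, η, θ, λ}, X ∖ U = {ι, κ} — both open, so U is clopen.
  U = {ζ, η, θ, ι, κ}, X ∖ U = {λ} — both open, so U is clopen.
  U = {ζ, η, θ, ι, λ}, X ∖ U = {κ} — both open, so U is clopen.
  U = {ζ, η, θ, κ, λ}, X ∖ U = {ι} — both open, so U is clopen.
  U = {ζ, η, θ, ι, κ, λ}, X ∖ U = ∅ — both open, so U is clopen.
Nontrivial clopen(s) exist: e.g. {ι, κ, λ}. So (X, τ) is disconnected.
Compute connected components by grouping points that agree on all clopens:
  component: {ι}
  component: {κ}
  component: {λ}
  component: {ζ, η, θ}


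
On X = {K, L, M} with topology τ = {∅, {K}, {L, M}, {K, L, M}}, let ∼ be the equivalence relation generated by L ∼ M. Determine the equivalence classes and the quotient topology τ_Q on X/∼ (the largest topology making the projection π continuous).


X/∼ = {[K], [L=M]}; |τ_Q| = 4.

Equivalence classes: [K], [L=M].
Quotient map π: X → X/∼ sends K ↦ [K], L ↦ [L=M], M ↦ [L=M].
For each subset V ⊆ X/∼, compute π^{-1}(V) ⊆ X and check whether π^{-1}(V) ∈ τ. V is open in τ_Q iff π^{-1}(V) ∈ τ.
  V = {}: π^{-1}(V) = ∅ ∈ τ ✓.
  V = {[K]}: π^{-1}(V) = {K} ∈ τ ✓.
  V = {[L=M]}: π^{-1}(V) = {L, M} ∈ τ ✓.
  V = {[K], [L=M]}: π^{-1}(V) = {K, L, M} ∈ τ ✓.
Open sets in the quotient: τ_Q = {{}, {[K]}, {[L=M]}, {[K], [L=M]}} (4 elements).


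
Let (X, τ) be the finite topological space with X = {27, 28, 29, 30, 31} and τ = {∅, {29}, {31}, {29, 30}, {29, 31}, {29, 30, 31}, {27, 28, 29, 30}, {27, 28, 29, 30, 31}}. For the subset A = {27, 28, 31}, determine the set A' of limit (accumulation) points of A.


A' = {27, 28}

For each x ∈ X, list the open sets U ∈ τ with x ∈ U, then check whether U ∩ (A ∖ {x}) ≠ ∅ for every such U.
  x = 27: opens ∋ x are {27, 28, 29, 30}, {27, 28, 29, 30, 31}; each meets A ∖ {27}, so x IS a limit point.
  x = 28: opens ∋ x are {27, 28, 29, 30}, {27, 28, 29, 30, 31}; each meets A ∖ {28}, so x IS a limit point.
  x = 29: open {29} ∋ x has {29} ∩ (A ∖ {29}) = ∅, so x is NOT a limit point.
  x = 30: open {29, 30} ∋ x has {29, 30} ∩ (A ∖ {30}) = ∅, so x is NOT a limit point.
  x = 31: open {31} ∋ x has {31} ∩ (A ∖ {31}) = ∅, so x is NOT a limit point.
Collecting: A' = {27, 28}.


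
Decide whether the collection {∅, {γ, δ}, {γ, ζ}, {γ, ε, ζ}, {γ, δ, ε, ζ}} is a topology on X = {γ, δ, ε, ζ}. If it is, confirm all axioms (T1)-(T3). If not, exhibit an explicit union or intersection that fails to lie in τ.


τ is NOT a topology on X.

Axiom (T1): ∅ ∈ τ? Yes; X ∈ τ? Yes.
Axiom (T2/T3): check pairwise unions and intersections of members of τ.
Counterexample for (T3): {γ, δ} ∩ {γ, ζ} = {γ} ∉ τ. Therefore τ is NOT a topology.


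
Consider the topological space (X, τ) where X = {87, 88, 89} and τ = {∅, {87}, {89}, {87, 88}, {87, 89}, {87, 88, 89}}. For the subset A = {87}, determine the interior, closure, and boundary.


int(A) = {87}, cl(A) = {87, 88}, ∂A = {88}.

Closed sets in (X, τ) are complements of opens:
  closed(X, τ) = {∅, {88}, {89}, {87, 88}, {88, 89}, {87, 88, 89}}.
int(A) = ⋃ {U ∈ τ : U ⊆ A}. Opens contained in A: ∅, {87}.
Taking the union of these: int(A) = {87}.
cl(A) = ⋂ {C closed : A ⊆ C}. Closed sets containing A: {87, 88}, {87, 88, 89}.
Intersecting these: cl(A) = {87, 88}.
∂A = cl(A) ∖ int(A) = {87, 88} ∖ {87} = {88}.


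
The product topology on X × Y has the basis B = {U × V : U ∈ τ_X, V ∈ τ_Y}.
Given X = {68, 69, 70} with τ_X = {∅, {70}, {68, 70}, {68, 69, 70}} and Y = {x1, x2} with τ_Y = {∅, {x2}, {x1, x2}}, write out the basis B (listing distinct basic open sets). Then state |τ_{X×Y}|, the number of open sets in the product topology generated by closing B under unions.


Basis B = {∅ × ∅, {70} × {x2}, {68, 70} × {x2}, {70} × {x1, x2}, {68, 69, 70} × {x2}, {68, 70} × {x1, x2}, {68, 69, 70} × {x1, x2}}; |τ_{X×Y}| = 10.

Enumerate products U × V with U ∈ τ_X, V ∈ τ_Y (deduplicated):
  ∅ × ∅ = {} (∅)
  {70} × {x2} = {(70,x2)}
  {68, 70} × {x2} = {(68,x2), (70,x2)}
  {70} × {x1, x2} = {(70,x1), (70,x2)}
  {68, 69, 70} × {x2} = {(68,x2), (69,x2), (70,x2)}
  {68, 70} × {x1, x2} = {(68,x1), (68,x2), (70,x1), (70,x2)}
  {68, 69, 70} × {x1, x2} = {(68,x1), (68,x2), (69,x1), (69,x2), (70,x1), (70,x2)}
These 7 distinct sets form the basis B.
Close under arbitrary unions to get τ_{X×Y}; counting gives |τ_{X×Y}| = 10.


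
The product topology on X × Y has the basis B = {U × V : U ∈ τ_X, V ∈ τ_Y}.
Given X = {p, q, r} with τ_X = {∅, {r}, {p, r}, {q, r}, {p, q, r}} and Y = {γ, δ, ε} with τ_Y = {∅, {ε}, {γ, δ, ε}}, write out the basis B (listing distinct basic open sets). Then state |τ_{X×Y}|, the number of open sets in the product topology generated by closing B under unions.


Basis B = {∅ × ∅, {r} × {ε}, {p, r} × {ε}, {q, r} × {ε}, {p, q, r} × {ε}, {r} × {γ, δ, ε}, {p, r} × {γ, δ, ε}, {q, r} × {γ, δ, ε}, {p, q, r} × {γ, δ, ε}}; |τ_{X×Y}| = 14.

Enumerate products U × V with U ∈ τ_X, V ∈ τ_Y (deduplicated):
  ∅ × ∅ = {} (∅)
  {r} × {ε} = {(r,ε)}
  {p, r} × {ε} = {(p,ε), (r,ε)}
  {q, r} × {ε} = {(q,ε), (r,ε)}
  {p, q, r} × {ε} = {(p,ε), (q,ε), (r,ε)}
  {r} × {γ, δ, ε} = {(r,γ), (r,δ), (r,ε)}
  {p, r} × {γ, δ, ε} = {(p,γ), (p,δ), (p,ε), (r,γ), (r,δ), (r,ε)}
  {q, r} × {γ, δ, ε} = {(q,γ), (q,δ), (q,ε), (r,γ), (r,δ), (r,ε)}
  {p, q, r} × {γ, δ, ε} = {(p,γ), (p,δ), (p,ε), (q,γ), (q,δ), (q,ε), (r,γ), (r,δ), (r,ε)}
These 9 distinct sets form the basis B.
Close under arbitrary unions to get τ_{X×Y}; counting gives |τ_{X×Y}| = 14.


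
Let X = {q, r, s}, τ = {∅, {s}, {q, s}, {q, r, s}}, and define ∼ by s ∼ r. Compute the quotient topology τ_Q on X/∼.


X/∼ = {[q], [r=s]}; |τ_Q| = 2.

Equivalence classes: [q], [r=s].
Quotient map π: X → X/∼ sends q ↦ [q], r ↦ [r=s], s ↦ [r=s].
For each subset V ⊆ X/∼, compute π^{-1}(V) ⊆ X and check whether π^{-1}(V) ∈ τ. V is open in τ_Q iff π^{-1}(V) ∈ τ.
  V = {}: π^{-1}(V) = ∅ ∈ τ ✓.
  V = {[q]}: π^{-1}(V) = {q} ∉ τ ✗.
  V = {[r=s]}: π^{-1}(V) = {r, s} ∉ τ ✗.
  V = {[q], [r=s]}: π^{-1}(V) = {q, r, s} ∈ τ ✓.
Open sets in the quotient: τ_Q = {{}, {[q], [r=s]}} (2 elements).


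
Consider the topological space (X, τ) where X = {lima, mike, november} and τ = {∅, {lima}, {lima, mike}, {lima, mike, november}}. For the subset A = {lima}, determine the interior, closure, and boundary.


int(A) = {lima}, cl(A) = {lima, mike, november}, ∂A = {mike, november}.

Closed sets in (X, τ) are complements of opens:
  closed(X, τ) = {∅, {november}, {mike, november}, {lima, mike, november}}.
int(A) = ⋃ {U ∈ τ : U ⊆ A}. Opens contained in A: ∅, {lima}.
Taking the union of these: int(A) = {lima}.
cl(A) = ⋂ {C closed : A ⊆ C}. Closed sets containing A: {lima, mike, november}.
Intersecting these: cl(A) = {lima, mike, november}.
∂A = cl(A) ∖ int(A) = {lima, mike, november} ∖ {lima} = {mike, november}.


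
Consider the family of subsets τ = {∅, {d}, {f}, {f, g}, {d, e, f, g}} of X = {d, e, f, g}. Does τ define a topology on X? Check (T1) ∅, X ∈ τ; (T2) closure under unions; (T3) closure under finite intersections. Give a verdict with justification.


τ is NOT a topology on X.

Axiom (T1): ∅ ∈ τ? Yes; X ∈ τ? Yes.
Axiom (T2/T3): check pairwise unions and intersections of members of τ.
Counterexample for (T2): {d} ∪ {f} = {d, f} ∉ τ. Therefore τ is NOT a topology.


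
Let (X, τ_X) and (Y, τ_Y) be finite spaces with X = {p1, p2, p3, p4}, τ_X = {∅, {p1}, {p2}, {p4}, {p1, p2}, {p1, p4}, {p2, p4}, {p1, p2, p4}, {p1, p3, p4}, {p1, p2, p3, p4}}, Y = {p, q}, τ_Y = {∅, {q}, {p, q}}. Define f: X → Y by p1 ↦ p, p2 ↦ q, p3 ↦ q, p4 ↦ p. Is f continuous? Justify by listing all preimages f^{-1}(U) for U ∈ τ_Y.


f is NOT continuous.

Compute f^{-1}(U) for each U ∈ τ_Y:
  U = ∅: f^{-1}(U) = ∅ ∈ τ_X ✓.
  U = {q}: f^{-1}(U) = {p2, p3} ∉ τ_X ✗.
  U = {p, q}: f^{-1}(U) = {p1, p2, p3, p4} ∈ τ_X ✓.
Found U = {q} with f^{-1}(U) = {p2, p3} not in τ_X. Therefore f is NOT continuous.


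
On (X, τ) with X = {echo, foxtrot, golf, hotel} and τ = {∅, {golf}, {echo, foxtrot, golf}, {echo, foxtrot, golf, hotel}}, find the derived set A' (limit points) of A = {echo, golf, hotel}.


A' = {echo, foxtrot, hotel}

For each x ∈ X, list the open sets U ∈ τ with x ∈ U, then check whether U ∩ (A ∖ {x}) ≠ ∅ for every such U.
  x = echo: opens ∋ x are {echo, foxtrot, golf}, {echo, foxtrot, golf, hotel}; each meets A ∖ {echo}, so x IS a limit point.
  x = foxtrot: opens ∋ x are {echo, foxtrot, golf}, {echo, foxtrot, golf, hotel}; each meets A ∖ {foxtrot}, so x IS a limit point.
  x = golf: open {golf} ∋ x has {golf} ∩ (A ∖ {golf}) = ∅, so x is NOT a limit point.
  x = hotel: opens ∋ x are {echo, foxtrot, golf, hotel}; each meets A ∖ {hotel}, so x IS a limit point.
Collecting: A' = {echo, foxtrot, hotel}.


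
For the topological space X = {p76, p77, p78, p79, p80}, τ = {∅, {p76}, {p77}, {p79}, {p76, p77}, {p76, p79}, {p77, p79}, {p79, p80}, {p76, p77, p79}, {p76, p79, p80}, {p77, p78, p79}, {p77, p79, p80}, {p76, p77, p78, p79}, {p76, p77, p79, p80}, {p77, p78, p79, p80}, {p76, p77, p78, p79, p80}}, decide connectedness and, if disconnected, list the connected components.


(X, τ) is disconnected; components = [{p76}, {p77, p78, p79, p80}].

Find clopen sets (U ∈ τ with X ∖ U ∈ τ):
  U = ∅, X ∖ U = {p76, p77, p78, p79, p80} — both open, so U is clopen.
  U = {p76}, X ∖ U = {p77, p78, p79, p80} — both open, so U is clopen.
  U = {p77, p78, p79, p80}, X ∖ U = {p76} — both open, so U is clopen.
  U = {p76, p77, p78, p79, p80}, X ∖ U = ∅ — both open, so U is clopen.
Nontrivial clopen(s) exist: e.g. {p77, p78, p79, p80}. So (X, τ) is disconnected.
Compute connected components by grouping points that agree on all clopens:
  component: {p76}
  component: {p77, p78, p79, p80}


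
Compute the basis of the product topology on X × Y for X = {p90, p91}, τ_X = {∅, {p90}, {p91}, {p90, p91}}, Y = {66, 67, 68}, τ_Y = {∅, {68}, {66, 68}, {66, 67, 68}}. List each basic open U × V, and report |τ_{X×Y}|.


Basis B = {∅ × ∅, {p90} × {68}, {p91} × {68}, {p90} × {66, 68}, {p90, p91} × {68}, {p91} × {66, 68}, {p90} × {66, 67, 68}, {p91} × {66, 67, 68}, {p90, p91} × {66, 68}, {p90, p91} × {66, 67, 68}}; |τ_{X×Y}| = 16.

Enumerate products U × V with U ∈ τ_X, V ∈ τ_Y (deduplicated):
  ∅ × ∅ = {} (∅)
  {p90} × {68} = {(p90,68)}
  {p91} × {68} = {(p91,68)}
  {p90} × {66, 68} = {(p90,66), (p90,68)}
  {p90, p91} × {68} = {(p90,68), (p91,68)}
  {p91} × {66, 68} = {(p91,66), (p91,68)}
  {p90} × {66, 67, 68} = {(p90,66), (p90,67), (p90,68)}
  {p91} × {66, 67, 68} = {(p91,66), (p91,67), (p91,68)}
  {p90, p91} × {66, 68} = {(p90,66), (p90,68), (p91,66), (p91,68)}
  {p90, p91} × {66, 67, 68} = {(p90,66), (p90,67), (p90,68), (p91,66), (p91,67), (p91,68)}
These 10 distinct sets form the basis B.
Close under arbitrary unions to get τ_{X×Y}; counting gives |τ_{X×Y}| = 16.


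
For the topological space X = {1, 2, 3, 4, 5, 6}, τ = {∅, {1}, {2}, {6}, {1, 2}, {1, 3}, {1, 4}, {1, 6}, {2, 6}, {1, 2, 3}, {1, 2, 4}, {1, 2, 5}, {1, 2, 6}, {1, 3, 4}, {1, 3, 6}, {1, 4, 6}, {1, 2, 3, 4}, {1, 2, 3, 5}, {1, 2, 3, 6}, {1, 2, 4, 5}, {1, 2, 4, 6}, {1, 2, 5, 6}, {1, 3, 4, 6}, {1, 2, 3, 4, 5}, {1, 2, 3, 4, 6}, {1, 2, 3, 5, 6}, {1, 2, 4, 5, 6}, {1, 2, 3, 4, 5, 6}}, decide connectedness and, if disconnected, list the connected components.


(X, τ) is disconnected; components = [{6}, {1, 2, 3, 4, 5}].

Find clopen sets (U ∈ τ with X ∖ U ∈ τ):
  U = ∅, X ∖ U = {1, 2, 3, 4, 5, 6} — both open, so U is clopen.
  U = {6}, X ∖ U = {1, 2, 3, 4, 5} — both open, so U is clopen.
  U = {1, 2, 3, 4, 5}, X ∖ U = {6} — both open, so U is clopen.
  U = {1, 2, 3, 4, 5, 6}, X ∖ U = ∅ — both open, so U is clopen.
Nontrivial clopen(s) exist: e.g. {1, 2, 3, 4, 5}. So (X, τ) is disconnected.
Compute connected components by grouping points that agree on all clopens:
  component: {6}
  component: {1, 2, 3, 4, 5}


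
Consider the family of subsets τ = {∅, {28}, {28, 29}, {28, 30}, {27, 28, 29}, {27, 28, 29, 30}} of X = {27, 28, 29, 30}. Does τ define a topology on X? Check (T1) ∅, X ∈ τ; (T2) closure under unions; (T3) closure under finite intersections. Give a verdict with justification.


τ is NOT a topology on X.

Axiom (T1): ∅ ∈ τ? Yes; X ∈ τ? Yes.
Axiom (T2/T3): check pairwise unions and intersections of members of τ.
Counterexample for (T2): {28, 29} ∪ {28, 30} = {28, 29, 30} ∉ τ. Therefore τ is NOT a topology.


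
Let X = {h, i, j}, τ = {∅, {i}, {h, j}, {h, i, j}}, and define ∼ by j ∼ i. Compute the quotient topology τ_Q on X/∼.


X/∼ = {[h], [i=j]}; |τ_Q| = 2.

Equivalence classes: [h], [i=j].
Quotient map π: X → X/∼ sends h ↦ [h], i ↦ [i=j], j ↦ [i=j].
For each subset V ⊆ X/∼, compute π^{-1}(V) ⊆ X and check whether π^{-1}(V) ∈ τ. V is open in τ_Q iff π^{-1}(V) ∈ τ.
  V = {}: π^{-1}(V) = ∅ ∈ τ ✓.
  V = {[h]}: π^{-1}(V) = {h} ∉ τ ✗.
  V = {[i=j]}: π^{-1}(V) = {i, j} ∉ τ ✗.
  V = {[h], [i=j]}: π^{-1}(V) = {h, i, j} ∈ τ ✓.
Open sets in the quotient: τ_Q = {{}, {[h], [i=j]}} (2 elements).


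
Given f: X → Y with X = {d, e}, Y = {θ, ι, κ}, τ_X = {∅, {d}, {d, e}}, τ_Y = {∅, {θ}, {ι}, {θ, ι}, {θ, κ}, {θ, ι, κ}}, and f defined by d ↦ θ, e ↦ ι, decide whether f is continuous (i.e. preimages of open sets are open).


f is NOT continuous.

Compute f^{-1}(U) for each U ∈ τ_Y:
  U = ∅: f^{-1}(U) = ∅ ∈ τ_X ✓.
  U = {θ}: f^{-1}(U) = {d} ∈ τ_X ✓.
  U = {ι}: f^{-1}(U) = {e} ∉ τ_X ✗.
  U = {θ, ι}: f^{-1}(U) = {d, e} ∈ τ_X ✓.
  U = {θ, κ}: f^{-1}(U) = {d} ∈ τ_X ✓.
  U = {θ, ι, κ}: f^{-1}(U) = {d, e} ∈ τ_X ✓.
Found U = {ι} with f^{-1}(U) = {e} not in τ_X. Therefore f is NOT continuous.


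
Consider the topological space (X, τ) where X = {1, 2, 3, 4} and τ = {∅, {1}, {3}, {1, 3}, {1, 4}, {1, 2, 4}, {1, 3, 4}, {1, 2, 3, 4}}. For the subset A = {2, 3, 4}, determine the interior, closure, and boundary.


int(A) = {3}, cl(A) = {2, 3, 4}, ∂A = {2, 4}.

Closed sets in (X, τ) are complements of opens:
  closed(X, τ) = {∅, {2}, {3}, {2, 3}, {2, 4}, {1, 2, 4}, {2, 3, 4}, {1, 2, 3, 4}}.
int(A) = ⋃ {U ∈ τ : U ⊆ A}. Opens contained in A: ∅, {3}.
Taking the union of these: int(A) = {3}.
cl(A) = ⋂ {C closed : A ⊆ C}. Closed sets containing A: {2, 3, 4}, {1, 2, 3, 4}.
Intersecting these: cl(A) = {2, 3, 4}.
∂A = cl(A) ∖ int(A) = {2, 3, 4} ∖ {3} = {2, 4}.


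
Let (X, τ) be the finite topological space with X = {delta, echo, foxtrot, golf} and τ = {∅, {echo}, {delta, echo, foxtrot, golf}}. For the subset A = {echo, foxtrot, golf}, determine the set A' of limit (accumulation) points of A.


A' = {delta, foxtrot, golf}

For each x ∈ X, list the open sets U ∈ τ with x ∈ U, then check whether U ∩ (A ∖ {x}) ≠ ∅ for every such U.
  x = delta: opens ∋ x are {delta, echo, foxtrot, golf}; each meets A ∖ {delta}, so x IS a limit point.
  x = echo: open {echo} ∋ x has {echo} ∩ (A ∖ {echo}) = ∅, so x is NOT a limit point.
  x = foxtrot: opens ∋ x are {delta, echo, foxtrot, golf}; each meets A ∖ {foxtrot}, so x IS a limit point.
  x = golf: opens ∋ x are {delta, echo, foxtrot, golf}; each meets A ∖ {golf}, so x IS a limit point.
Collecting: A' = {delta, foxtrot, golf}.


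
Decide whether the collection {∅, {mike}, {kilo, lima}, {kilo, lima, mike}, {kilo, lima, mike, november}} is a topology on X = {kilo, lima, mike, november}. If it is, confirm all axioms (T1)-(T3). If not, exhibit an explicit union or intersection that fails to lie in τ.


τ IS a topology on X.

Axiom (T1): ∅ ∈ τ? Yes; X ∈ τ? Yes.
Axiom (T2/T3): check pairwise unions and intersections of members of τ.
All pairwise intersections and unions checked — each lies in τ. Therefore τ satisfies (T1), (T2), (T3): it IS a topology on X.


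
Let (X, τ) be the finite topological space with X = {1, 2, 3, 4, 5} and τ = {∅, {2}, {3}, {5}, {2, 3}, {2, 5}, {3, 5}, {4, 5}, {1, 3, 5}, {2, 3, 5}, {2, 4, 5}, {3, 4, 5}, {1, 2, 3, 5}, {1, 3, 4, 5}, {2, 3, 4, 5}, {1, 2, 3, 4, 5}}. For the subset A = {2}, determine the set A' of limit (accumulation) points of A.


A' = ∅

For each x ∈ X, list the open sets U ∈ τ with x ∈ U, then check whether U ∩ (A ∖ {x}) ≠ ∅ for every such U.
  x = 1: open {1, 3, 5} ∋ x has {1, 3, 5} ∩ (A ∖ {1}) = ∅, so x is NOT a limit point.
  x = 2: open {2} ∋ x has {2} ∩ (A ∖ {2}) = ∅, so x is NOT a limit point.
  x = 3: open {3} ∋ x has {3} ∩ (A ∖ {3}) = ∅, so x is NOT a limit point.
  x = 4: open {4, 5} ∋ x has {4, 5} ∩ (A ∖ {4}) = ∅, so x is NOT a limit point.
  x = 5: open {5} ∋ x has {5} ∩ (A ∖ {5}) = ∅, so x is NOT a limit point.
Collecting: A' = ∅.


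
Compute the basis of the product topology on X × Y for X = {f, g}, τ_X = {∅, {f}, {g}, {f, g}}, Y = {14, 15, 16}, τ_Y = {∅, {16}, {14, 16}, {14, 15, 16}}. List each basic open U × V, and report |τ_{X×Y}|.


Basis B = {∅ × ∅, {f} × {16}, {g} × {16}, {f} × {14, 16}, {f, g} × {16}, {g} × {14, 16}, {f} × {14, 15, 16}, {g} × {14, 15, 16}, {f, g} × {14, 16}, {f, g} × {14, 15, 16}}; |τ_{X×Y}| = 16.

Enumerate products U × V with U ∈ τ_X, V ∈ τ_Y (deduplicated):
  ∅ × ∅ = {} (∅)
  {f} × {16} = {(f,16)}
  {g} × {16} = {(g,16)}
  {f} × {14, 16} = {(f,14), (f,16)}
  {f, g} × {16} = {(f,16), (g,16)}
  {g} × {14, 16} = {(g,14), (g,16)}
  {f} × {14, 15, 16} = {(f,14), (f,15), (f,16)}
  {g} × {14, 15, 16} = {(g,14), (g,15), (g,16)}
  {f, g} × {14, 16} = {(f,14), (f,16), (g,14), (g,16)}
  {f, g} × {14, 15, 16} = {(f,14), (f,15), (f,16), (g,14), (g,15), (g,16)}
These 10 distinct sets form the basis B.
Close under arbitrary unions to get τ_{X×Y}; counting gives |τ_{X×Y}| = 16.


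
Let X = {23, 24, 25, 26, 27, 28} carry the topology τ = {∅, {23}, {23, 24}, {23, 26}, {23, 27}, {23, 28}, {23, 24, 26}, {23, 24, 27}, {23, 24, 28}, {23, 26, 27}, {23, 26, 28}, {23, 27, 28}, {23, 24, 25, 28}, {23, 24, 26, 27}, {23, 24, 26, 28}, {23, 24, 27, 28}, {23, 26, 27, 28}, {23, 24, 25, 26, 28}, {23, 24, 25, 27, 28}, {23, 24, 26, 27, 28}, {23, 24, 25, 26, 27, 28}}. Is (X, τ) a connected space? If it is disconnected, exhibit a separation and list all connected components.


(X, τ) is connected.

Find clopen sets (U ∈ τ with X ∖ U ∈ τ):
  U = ∅, X ∖ U = {23, 24, 25, 26, 27, 28} — both open, so U is clopen.
  U = {23, 24, 25, 26, 27, 28}, X ∖ U = ∅ — both open, so U is clopen.
Only trivial clopens (∅ and X) exist, so (X, τ) is connected.
Compute connected components by grouping points that agree on all clopens:
  component: {23, 24, 25, 26, 27, 28}


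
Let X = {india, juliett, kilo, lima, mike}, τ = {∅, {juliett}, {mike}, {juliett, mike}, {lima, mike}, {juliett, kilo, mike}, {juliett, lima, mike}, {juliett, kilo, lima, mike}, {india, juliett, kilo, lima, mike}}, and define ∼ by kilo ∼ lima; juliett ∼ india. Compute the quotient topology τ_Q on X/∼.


X/∼ = {[india=juliett], [kilo=lima], [mike]}; |τ_Q| = 3.

Equivalence classes: [india=juliett], [kilo=lima], [mike].
Quotient map π: X → X/∼ sends india ↦ [india=juliett], juliett ↦ [india=juliett], kilo ↦ [kilo=lima], lima ↦ [kilo=lima], mike ↦ [mike].
For each subset V ⊆ X/∼, compute π^{-1}(V) ⊆ X and check whether π^{-1}(V) ∈ τ. V is open in τ_Q iff π^{-1}(V) ∈ τ.
  V = {}: π^{-1}(V) = ∅ ∈ τ ✓.
  V = {[india=juliett]}: π^{-1}(V) = {india, juliett} ∉ τ ✗.
  V = {[kilo=lima]}: π^{-1}(V) = {kilo, lima} ∉ τ ✗.
  V = {[india=juliett], [kilo=lima]}: π^{-1}(V) = {india, juliett, kilo, lima} ∉ τ ✗.
  V = {[mike]}: π^{-1}(V) = {mike} ∈ τ ✓.
  V = {[india=juliett], [mike]}: π^{-1}(V) = {india, juliett, mike} ∉ τ ✗.
  V = {[kilo=lima], [mike]}: π^{-1}(V) = {kilo, lima, mike} ∉ τ ✗.
  V = {[india=juliett], [kilo=lima], [mike]}: π^{-1}(V) = {india, juliett, kilo, lima, mike} ∈ τ ✓.
Open sets in the quotient: τ_Q = {{}, {[mike]}, {[india=juliett], [kilo=lima], [mike]}} (3 elements).


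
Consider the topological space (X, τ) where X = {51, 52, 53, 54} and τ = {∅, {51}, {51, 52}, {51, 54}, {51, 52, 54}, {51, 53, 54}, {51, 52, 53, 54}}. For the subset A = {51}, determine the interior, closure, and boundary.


int(A) = {51}, cl(A) = {51, 52, 53, 54}, ∂A = {52, 53, 54}.

Closed sets in (X, τ) are complements of opens:
  closed(X, τ) = {∅, {52}, {53}, {52, 53}, {53, 54}, {52, 53, 54}, {51, 52, 53, 54}}.
int(A) = ⋃ {U ∈ τ : U ⊆ A}. Opens contained in A: ∅, {51}.
Taking the union of these: int(A) = {51}.
cl(A) = ⋂ {C closed : A ⊆ C}. Closed sets containing A: {51, 52, 53, 54}.
Intersecting these: cl(A) = {51, 52, 53, 54}.
∂A = cl(A) ∖ int(A) = {51, 52, 53, 54} ∖ {51} = {52, 53, 54}.


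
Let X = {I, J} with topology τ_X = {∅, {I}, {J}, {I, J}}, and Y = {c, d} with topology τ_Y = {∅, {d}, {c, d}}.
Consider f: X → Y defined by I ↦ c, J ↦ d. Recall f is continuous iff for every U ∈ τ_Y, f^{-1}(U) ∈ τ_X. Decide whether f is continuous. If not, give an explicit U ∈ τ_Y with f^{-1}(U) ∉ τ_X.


f IS continuous.

Compute f^{-1}(U) for each U ∈ τ_Y:
  U = ∅: f^{-1}(U) = ∅ ∈ τ_X ✓.
  U = {d}: f^{-1}(U) = {J} ∈ τ_X ✓.
  U = {c, d}: f^{-1}(U) = {I, J} ∈ τ_X ✓.
Every preimage lies in τ_X, so f IS continuous.


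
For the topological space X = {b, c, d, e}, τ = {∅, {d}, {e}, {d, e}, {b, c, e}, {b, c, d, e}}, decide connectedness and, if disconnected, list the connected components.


(X, τ) is disconnected; components = [{d}, {b, c, e}].

Find clopen sets (U ∈ τ with X ∖ U ∈ τ):
  U = ∅, X ∖ U = {b, c, d, e} — both open, so U is clopen.
  U = {d}, X ∖ U = {b, c, e} — both open, so U is clopen.
  U = {b, c, e}, X ∖ U = {d} — both open, so U is clopen.
  U = {b, c, d, e}, X ∖ U = ∅ — both open, so U is clopen.
Nontrivial clopen(s) exist: e.g. {b, c, e}. So (X, τ) is disconnected.
Compute connected components by grouping points that agree on all clopens:
  component: {d}
  component: {b, c, e}


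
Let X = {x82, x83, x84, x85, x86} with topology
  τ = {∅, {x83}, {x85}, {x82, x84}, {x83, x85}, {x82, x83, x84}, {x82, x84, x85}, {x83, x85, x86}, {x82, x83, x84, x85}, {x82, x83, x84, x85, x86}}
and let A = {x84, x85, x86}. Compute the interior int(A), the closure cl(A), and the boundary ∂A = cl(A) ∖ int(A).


int(A) = {x85}, cl(A) = {x82, x84, x85, x86}, ∂A = {x82, x84, x86}.

Closed sets in (X, τ) are complements of opens:
  closed(X, τ) = {∅, {x86}, {x82, x84}, {x83, x86}, {x85, x86}, {x82, x84, x86}, {x83, x85, x86}, {x82, x83, x84, x86}, {x82, x84, x85, x86}, {x82, x83, x84, x85, x86}}.
int(A) = ⋃ {U ∈ τ : U ⊆ A}. Opens contained in A: ∅, {x85}.
Taking the union of these: int(A) = {x85}.
cl(A) = ⋂ {C closed : A ⊆ C}. Closed sets containing A: {x82, x84, x85, x86}, {x82, x83, x84, x85, x86}.
Intersecting these: cl(A) = {x82, x84, x85, x86}.
∂A = cl(A) ∖ int(A) = {x82, x84, x85, x86} ∖ {x85} = {x82, x84, x86}.


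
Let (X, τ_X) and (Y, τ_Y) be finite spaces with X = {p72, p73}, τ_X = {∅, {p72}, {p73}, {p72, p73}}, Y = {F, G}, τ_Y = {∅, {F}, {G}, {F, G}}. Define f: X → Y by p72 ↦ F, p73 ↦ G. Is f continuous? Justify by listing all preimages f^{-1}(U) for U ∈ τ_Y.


f IS continuous.

Compute f^{-1}(U) for each U ∈ τ_Y:
  U = ∅: f^{-1}(U) = ∅ ∈ τ_X ✓.
  U = {F}: f^{-1}(U) = {p72} ∈ τ_X ✓.
  U = {G}: f^{-1}(U) = {p73} ∈ τ_X ✓.
  U = {F, G}: f^{-1}(U) = {p72, p73} ∈ τ_X ✓.
Every preimage lies in τ_X, so f IS continuous.


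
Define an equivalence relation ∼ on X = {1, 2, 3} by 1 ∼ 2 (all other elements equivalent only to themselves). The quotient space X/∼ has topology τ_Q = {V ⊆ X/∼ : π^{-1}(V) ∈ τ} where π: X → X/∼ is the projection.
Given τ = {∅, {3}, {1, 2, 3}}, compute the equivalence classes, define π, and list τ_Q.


X/∼ = {[1=2], [3]}; |τ_Q| = 3.

Equivalence classes: [1=2], [3].
Quotient map π: X → X/∼ sends 1 ↦ [1=2], 2 ↦ [1=2], 3 ↦ [3].
For each subset V ⊆ X/∼, compute π^{-1}(V) ⊆ X and check whether π^{-1}(V) ∈ τ. V is open in τ_Q iff π^{-1}(V) ∈ τ.
  V = {}: π^{-1}(V) = ∅ ∈ τ ✓.
  V = {[1=2]}: π^{-1}(V) = {1, 2} ∉ τ ✗.
  V = {[3]}: π^{-1}(V) = {3} ∈ τ ✓.
  V = {[1=2], [3]}: π^{-1}(V) = {1, 2, 3} ∈ τ ✓.
Open sets in the quotient: τ_Q = {{}, {[3]}, {[1=2], [3]}} (3 elements).
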